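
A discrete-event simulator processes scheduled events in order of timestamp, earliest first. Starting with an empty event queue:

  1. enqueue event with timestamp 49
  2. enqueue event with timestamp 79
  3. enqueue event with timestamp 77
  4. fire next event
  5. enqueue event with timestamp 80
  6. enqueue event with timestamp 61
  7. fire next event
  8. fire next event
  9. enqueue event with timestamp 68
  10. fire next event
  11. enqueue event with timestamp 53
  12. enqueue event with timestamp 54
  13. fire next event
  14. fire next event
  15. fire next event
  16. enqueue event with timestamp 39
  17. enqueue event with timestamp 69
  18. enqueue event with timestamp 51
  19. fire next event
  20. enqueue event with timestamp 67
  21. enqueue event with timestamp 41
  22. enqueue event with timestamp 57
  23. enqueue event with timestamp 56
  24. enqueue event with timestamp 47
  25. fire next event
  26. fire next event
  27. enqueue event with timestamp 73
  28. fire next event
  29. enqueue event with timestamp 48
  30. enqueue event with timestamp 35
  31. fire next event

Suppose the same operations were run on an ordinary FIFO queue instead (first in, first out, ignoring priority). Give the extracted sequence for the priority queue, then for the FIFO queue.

insert 49 → {49}
insert 79 → {49, 79}
insert 77 → {49, 77, 79}
fire next event → 49; now {77, 79}
insert 80 → {77, 79, 80}
insert 61 → {61, 77, 79, 80}
fire next event → 61; now {77, 79, 80}
fire next event → 77; now {79, 80}
insert 68 → {68, 79, 80}
fire next event → 68; now {79, 80}
insert 53 → {53, 79, 80}
insert 54 → {53, 54, 79, 80}
fire next event → 53; now {54, 79, 80}
fire next event → 54; now {79, 80}
fire next event → 79; now {80}
insert 39 → {39, 80}
insert 69 → {39, 69, 80}
insert 51 → {39, 51, 69, 80}
fire next event → 39; now {51, 69, 80}
insert 67 → {51, 67, 69, 80}
insert 41 → {41, 51, 67, 69, 80}
insert 57 → {41, 51, 57, 67, 69, 80}
insert 56 → {41, 51, 56, 57, 67, 69, 80}
insert 47 → {41, 47, 51, 56, 57, 67, 69, 80}
fire next event → 41; now {47, 51, 56, 57, 67, 69, 80}
fire next event → 47; now {51, 56, 57, 67, 69, 80}
insert 73 → {51, 56, 57, 67, 69, 73, 80}
fire next event → 51; now {56, 57, 67, 69, 73, 80}
insert 48 → {48, 56, 57, 67, 69, 73, 80}
insert 35 → {35, 48, 56, 57, 67, 69, 73, 80}
fire next event → 35; now {48, 56, 57, 67, 69, 73, 80}

priority queue: 49 → 61 → 77 → 68 → 53 → 54 → 79 → 39 → 41 → 47 → 51 → 35; FIFO queue: 49, 79, 77, 80, 61, 68, 53, 54, 39, 69, 51, 67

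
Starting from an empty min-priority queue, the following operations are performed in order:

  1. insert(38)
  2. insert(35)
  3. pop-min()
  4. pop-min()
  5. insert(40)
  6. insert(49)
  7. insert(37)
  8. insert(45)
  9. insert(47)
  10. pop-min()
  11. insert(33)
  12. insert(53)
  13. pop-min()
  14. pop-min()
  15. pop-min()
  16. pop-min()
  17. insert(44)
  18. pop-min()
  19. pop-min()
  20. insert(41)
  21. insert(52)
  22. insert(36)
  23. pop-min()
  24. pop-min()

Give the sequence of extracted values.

insert 38 → {38}
insert 35 → {35, 38}
pop-min → 35; now {38}
pop-min → 38; now {}
insert 40 → {40}
insert 49 → {40, 49}
insert 37 → {37, 40, 49}
insert 45 → {37, 40, 45, 49}
insert 47 → {37, 40, 45, 47, 49}
pop-min → 37; now {40, 45, 47, 49}
insert 33 → {33, 40, 45, 47, 49}
insert 53 → {33, 40, 45, 47, 49, 53}
pop-min → 33; now {40, 45, 47, 49, 53}
pop-min → 40; now {45, 47, 49, 53}
pop-min → 45; now {47, 49, 53}
pop-min → 47; now {49, 53}
insert 44 → {44, 49, 53}
pop-min → 44; now {49, 53}
pop-min → 49; now {53}
insert 41 → {41, 53}
insert 52 → {41, 52, 53}
insert 36 → {36, 41, 52, 53}
pop-min → 36; now {41, 52, 53}
pop-min → 41; now {52, 53}

[35, 38, 37, 33, 40, 45, 47, 44, 49, 36, 41]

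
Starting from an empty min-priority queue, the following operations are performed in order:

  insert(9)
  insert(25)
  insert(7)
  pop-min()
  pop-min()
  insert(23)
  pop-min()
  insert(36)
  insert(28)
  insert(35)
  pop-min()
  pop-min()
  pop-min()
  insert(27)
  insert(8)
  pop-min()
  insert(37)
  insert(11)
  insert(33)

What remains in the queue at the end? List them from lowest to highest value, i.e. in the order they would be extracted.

insert 9 → {9}
insert 25 → {9, 25}
insert 7 → {7, 9, 25}
pop-min → 7; now {9, 25}
pop-min → 9; now {25}
insert 23 → {23, 25}
pop-min → 23; now {25}
insert 36 → {25, 36}
insert 28 → {25, 28, 36}
insert 35 → {25, 28, 35, 36}
pop-min → 25; now {28, 35, 36}
pop-min → 28; now {35, 36}
pop-min → 35; now {36}
insert 27 → {27, 36}
insert 8 → {8, 27, 36}
pop-min → 8; now {27, 36}
insert 37 → {27, 36, 37}
insert 11 → {11, 27, 36, 37}
insert 33 → {11, 27, 33, 36, 37}

11 → 27 → 33 → 36 → 37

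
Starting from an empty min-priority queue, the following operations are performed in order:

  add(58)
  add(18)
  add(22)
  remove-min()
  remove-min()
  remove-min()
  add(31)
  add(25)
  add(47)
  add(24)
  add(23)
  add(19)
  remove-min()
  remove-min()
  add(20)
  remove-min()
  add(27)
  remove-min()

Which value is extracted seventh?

24

insert 58 → {58}
insert 18 → {18, 58}
insert 22 → {18, 22, 58}
remove-min → 18; now {22, 58}
remove-min → 22; now {58}
remove-min → 58; now {}
insert 31 → {31}
insert 25 → {25, 31}
insert 47 → {25, 31, 47}
insert 24 → {24, 25, 31, 47}
insert 23 → {23, 24, 25, 31, 47}
insert 19 → {19, 23, 24, 25, 31, 47}
remove-min → 19; now {23, 24, 25, 31, 47}
remove-min → 23; now {24, 25, 31, 47}
insert 20 → {20, 24, 25, 31, 47}
remove-min → 20; now {24, 25, 31, 47}
insert 27 → {24, 25, 27, 31, 47}
remove-min → 24; now {25, 27, 31, 47}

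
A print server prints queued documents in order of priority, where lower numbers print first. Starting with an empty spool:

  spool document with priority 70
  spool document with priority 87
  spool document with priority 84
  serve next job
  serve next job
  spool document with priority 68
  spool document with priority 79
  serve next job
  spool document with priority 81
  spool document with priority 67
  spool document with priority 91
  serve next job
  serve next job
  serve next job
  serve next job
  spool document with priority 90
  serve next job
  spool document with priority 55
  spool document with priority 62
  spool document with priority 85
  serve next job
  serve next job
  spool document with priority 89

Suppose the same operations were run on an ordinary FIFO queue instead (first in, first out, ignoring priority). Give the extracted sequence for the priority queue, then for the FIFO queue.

insert 70 → {70}
insert 87 → {70, 87}
insert 84 → {70, 84, 87}
serve next job → 70; now {84, 87}
serve next job → 84; now {87}
insert 68 → {68, 87}
insert 79 → {68, 79, 87}
serve next job → 68; now {79, 87}
insert 81 → {79, 81, 87}
insert 67 → {67, 79, 81, 87}
insert 91 → {67, 79, 81, 87, 91}
serve next job → 67; now {79, 81, 87, 91}
serve next job → 79; now {81, 87, 91}
serve next job → 81; now {87, 91}
serve next job → 87; now {91}
insert 90 → {90, 91}
serve next job → 90; now {91}
insert 55 → {55, 91}
insert 62 → {55, 62, 91}
insert 85 → {55, 62, 85, 91}
serve next job → 55; now {62, 85, 91}
serve next job → 62; now {85, 91}
insert 89 → {85, 89, 91}

priority queue: 70 → 84 → 68 → 67 → 79 → 81 → 87 → 90 → 55 → 62; FIFO queue: [70, 87, 84, 68, 79, 81, 67, 91, 90, 55]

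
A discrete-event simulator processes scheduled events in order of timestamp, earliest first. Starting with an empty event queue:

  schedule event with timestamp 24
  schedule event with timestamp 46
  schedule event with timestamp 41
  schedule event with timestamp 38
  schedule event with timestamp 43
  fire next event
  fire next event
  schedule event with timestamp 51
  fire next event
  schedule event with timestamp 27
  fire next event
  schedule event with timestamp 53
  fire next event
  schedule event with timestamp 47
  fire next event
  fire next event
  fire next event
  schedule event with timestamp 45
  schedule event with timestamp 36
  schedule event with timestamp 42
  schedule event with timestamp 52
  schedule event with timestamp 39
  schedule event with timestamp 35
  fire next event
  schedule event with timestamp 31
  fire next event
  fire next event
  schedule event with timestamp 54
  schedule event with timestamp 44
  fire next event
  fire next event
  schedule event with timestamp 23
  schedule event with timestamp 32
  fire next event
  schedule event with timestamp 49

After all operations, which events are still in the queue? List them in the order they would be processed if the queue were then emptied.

32 → 44 → 45 → 49 → 52 → 53 → 54

insert 24 → {24}
insert 46 → {24, 46}
insert 41 → {24, 41, 46}
insert 38 → {24, 38, 41, 46}
insert 43 → {24, 38, 41, 43, 46}
fire next event → 24; now {38, 41, 43, 46}
fire next event → 38; now {41, 43, 46}
insert 51 → {41, 43, 46, 51}
fire next event → 41; now {43, 46, 51}
insert 27 → {27, 43, 46, 51}
fire next event → 27; now {43, 46, 51}
insert 53 → {43, 46, 51, 53}
fire next event → 43; now {46, 51, 53}
insert 47 → {46, 47, 51, 53}
fire next event → 46; now {47, 51, 53}
fire next event → 47; now {51, 53}
fire next event → 51; now {53}
insert 45 → {45, 53}
insert 36 → {36, 45, 53}
insert 42 → {36, 42, 45, 53}
insert 52 → {36, 42, 45, 52, 53}
insert 39 → {36, 39, 42, 45, 52, 53}
insert 35 → {35, 36, 39, 42, 45, 52, 53}
fire next event → 35; now {36, 39, 42, 45, 52, 53}
insert 31 → {31, 36, 39, 42, 45, 52, 53}
fire next event → 31; now {36, 39, 42, 45, 52, 53}
fire next event → 36; now {39, 42, 45, 52, 53}
insert 54 → {39, 42, 45, 52, 53, 54}
insert 44 → {39, 42, 44, 45, 52, 53, 54}
fire next event → 39; now {42, 44, 45, 52, 53, 54}
fire next event → 42; now {44, 45, 52, 53, 54}
insert 23 → {23, 44, 45, 52, 53, 54}
insert 32 → {23, 32, 44, 45, 52, 53, 54}
fire next event → 23; now {32, 44, 45, 52, 53, 54}
insert 49 → {32, 44, 45, 49, 52, 53, 54}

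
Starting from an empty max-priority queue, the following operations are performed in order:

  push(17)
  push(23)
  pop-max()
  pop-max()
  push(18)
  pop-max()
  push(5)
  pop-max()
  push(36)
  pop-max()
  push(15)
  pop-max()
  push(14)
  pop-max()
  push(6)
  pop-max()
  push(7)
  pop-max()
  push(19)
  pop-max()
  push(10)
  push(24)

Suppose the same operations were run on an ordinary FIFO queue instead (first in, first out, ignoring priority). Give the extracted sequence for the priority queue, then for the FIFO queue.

insert 17 → {17}
insert 23 → {23, 17}
pop-max → 23; now {17}
pop-max → 17; now {}
insert 18 → {18}
pop-max → 18; now {}
insert 5 → {5}
pop-max → 5; now {}
insert 36 → {36}
pop-max → 36; now {}
insert 15 → {15}
pop-max → 15; now {}
insert 14 → {14}
pop-max → 14; now {}
insert 6 → {6}
pop-max → 6; now {}
insert 7 → {7}
pop-max → 7; now {}
insert 19 → {19}
pop-max → 19; now {}
insert 10 → {10}
insert 24 → {24, 10}

priority queue: 23 → 17 → 18 → 5 → 36 → 15 → 14 → 6 → 7 → 19; FIFO queue: [17, 23, 18, 5, 36, 15, 14, 6, 7, 19]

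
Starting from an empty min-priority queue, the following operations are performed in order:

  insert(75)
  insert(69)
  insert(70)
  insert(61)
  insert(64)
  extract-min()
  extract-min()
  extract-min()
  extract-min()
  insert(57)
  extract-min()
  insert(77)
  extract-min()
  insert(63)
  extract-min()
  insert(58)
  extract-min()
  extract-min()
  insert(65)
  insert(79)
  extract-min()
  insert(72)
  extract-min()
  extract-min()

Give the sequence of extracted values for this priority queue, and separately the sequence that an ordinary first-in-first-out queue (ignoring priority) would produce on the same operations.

priority queue: 61 → 64 → 69 → 70 → 57 → 75 → 63 → 58 → 77 → 65 → 72 → 79; FIFO queue: 75 → 69 → 70 → 61 → 64 → 57 → 77 → 63 → 58 → 65 → 79 → 72

insert 75 → {75}
insert 69 → {69, 75}
insert 70 → {69, 70, 75}
insert 61 → {61, 69, 70, 75}
insert 64 → {61, 64, 69, 70, 75}
extract-min → 61; now {64, 69, 70, 75}
extract-min → 64; now {69, 70, 75}
extract-min → 69; now {70, 75}
extract-min → 70; now {75}
insert 57 → {57, 75}
extract-min → 57; now {75}
insert 77 → {75, 77}
extract-min → 75; now {77}
insert 63 → {63, 77}
extract-min → 63; now {77}
insert 58 → {58, 77}
extract-min → 58; now {77}
extract-min → 77; now {}
insert 65 → {65}
insert 79 → {65, 79}
extract-min → 65; now {79}
insert 72 → {72, 79}
extract-min → 72; now {79}
extract-min → 79; now {}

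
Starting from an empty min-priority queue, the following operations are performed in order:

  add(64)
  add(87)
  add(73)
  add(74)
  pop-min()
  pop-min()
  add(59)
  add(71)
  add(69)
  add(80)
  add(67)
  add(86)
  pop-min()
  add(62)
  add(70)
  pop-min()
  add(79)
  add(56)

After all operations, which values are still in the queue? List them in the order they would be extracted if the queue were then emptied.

insert 64 → {64}
insert 87 → {64, 87}
insert 73 → {64, 73, 87}
insert 74 → {64, 73, 74, 87}
pop-min → 64; now {73, 74, 87}
pop-min → 73; now {74, 87}
insert 59 → {59, 74, 87}
insert 71 → {59, 71, 74, 87}
insert 69 → {59, 69, 71, 74, 87}
insert 80 → {59, 69, 71, 74, 80, 87}
insert 67 → {59, 67, 69, 71, 74, 80, 87}
insert 86 → {59, 67, 69, 71, 74, 80, 86, 87}
pop-min → 59; now {67, 69, 71, 74, 80, 86, 87}
insert 62 → {62, 67, 69, 71, 74, 80, 86, 87}
insert 70 → {62, 67, 69, 70, 71, 74, 80, 86, 87}
pop-min → 62; now {67, 69, 70, 71, 74, 80, 86, 87}
insert 79 → {67, 69, 70, 71, 74, 79, 80, 86, 87}
insert 56 → {56, 67, 69, 70, 71, 74, 79, 80, 86, 87}

56 → 67 → 69 → 70 → 71 → 74 → 79 → 80 → 86 → 87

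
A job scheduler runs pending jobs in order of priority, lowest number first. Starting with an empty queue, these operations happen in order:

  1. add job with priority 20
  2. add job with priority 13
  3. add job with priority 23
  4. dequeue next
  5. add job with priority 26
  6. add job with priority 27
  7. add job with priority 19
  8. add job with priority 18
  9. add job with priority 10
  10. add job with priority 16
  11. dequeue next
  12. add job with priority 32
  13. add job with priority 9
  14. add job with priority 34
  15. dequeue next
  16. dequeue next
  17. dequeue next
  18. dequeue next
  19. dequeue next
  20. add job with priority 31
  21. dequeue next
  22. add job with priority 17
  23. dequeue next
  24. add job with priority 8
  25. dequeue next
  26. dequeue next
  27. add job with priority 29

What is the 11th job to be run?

26

insert 20 → {20}
insert 13 → {13, 20}
insert 23 → {13, 20, 23}
dequeue next → 13; now {20, 23}
insert 26 → {20, 23, 26}
insert 27 → {20, 23, 26, 27}
insert 19 → {19, 20, 23, 26, 27}
insert 18 → {18, 19, 20, 23, 26, 27}
insert 10 → {10, 18, 19, 20, 23, 26, 27}
insert 16 → {10, 16, 18, 19, 20, 23, 26, 27}
dequeue next → 10; now {16, 18, 19, 20, 23, 26, 27}
insert 32 → {16, 18, 19, 20, 23, 26, 27, 32}
insert 9 → {9, 16, 18, 19, 20, 23, 26, 27, 32}
insert 34 → {9, 16, 18, 19, 20, 23, 26, 27, 32, 34}
dequeue next → 9; now {16, 18, 19, 20, 23, 26, 27, 32, 34}
dequeue next → 16; now {18, 19, 20, 23, 26, 27, 32, 34}
dequeue next → 18; now {19, 20, 23, 26, 27, 32, 34}
dequeue next → 19; now {20, 23, 26, 27, 32, 34}
dequeue next → 20; now {23, 26, 27, 32, 34}
insert 31 → {23, 26, 27, 31, 32, 34}
dequeue next → 23; now {26, 27, 31, 32, 34}
insert 17 → {17, 26, 27, 31, 32, 34}
dequeue next → 17; now {26, 27, 31, 32, 34}
insert 8 → {8, 26, 27, 31, 32, 34}
dequeue next → 8; now {26, 27, 31, 32, 34}
dequeue next → 26; now {27, 31, 32, 34}
insert 29 → {27, 29, 31, 32, 34}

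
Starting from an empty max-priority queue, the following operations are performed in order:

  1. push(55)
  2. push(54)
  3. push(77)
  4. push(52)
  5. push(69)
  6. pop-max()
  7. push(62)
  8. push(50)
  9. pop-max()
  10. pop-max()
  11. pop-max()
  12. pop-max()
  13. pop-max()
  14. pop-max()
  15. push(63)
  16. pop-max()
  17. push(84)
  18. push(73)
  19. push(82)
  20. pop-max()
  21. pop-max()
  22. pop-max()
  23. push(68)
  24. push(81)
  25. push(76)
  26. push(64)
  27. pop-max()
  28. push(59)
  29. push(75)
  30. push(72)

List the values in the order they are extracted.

77, 69, 62, 55, 54, 52, 50, 63, 84, 82, 73, 81

insert 55 → {55}
insert 54 → {55, 54}
insert 77 → {77, 55, 54}
insert 52 → {77, 55, 54, 52}
insert 69 → {77, 69, 55, 54, 52}
pop-max → 77; now {69, 55, 54, 52}
insert 62 → {69, 62, 55, 54, 52}
insert 50 → {69, 62, 55, 54, 52, 50}
pop-max → 69; now {62, 55, 54, 52, 50}
pop-max → 62; now {55, 54, 52, 50}
pop-max → 55; now {54, 52, 50}
pop-max → 54; now {52, 50}
pop-max → 52; now {50}
pop-max → 50; now {}
insert 63 → {63}
pop-max → 63; now {}
insert 84 → {84}
insert 73 → {84, 73}
insert 82 → {84, 82, 73}
pop-max → 84; now {82, 73}
pop-max → 82; now {73}
pop-max → 73; now {}
insert 68 → {68}
insert 81 → {81, 68}
insert 76 → {81, 76, 68}
insert 64 → {81, 76, 68, 64}
pop-max → 81; now {76, 68, 64}
insert 59 → {76, 68, 64, 59}
insert 75 → {76, 75, 68, 64, 59}
insert 72 → {76, 75, 72, 68, 64, 59}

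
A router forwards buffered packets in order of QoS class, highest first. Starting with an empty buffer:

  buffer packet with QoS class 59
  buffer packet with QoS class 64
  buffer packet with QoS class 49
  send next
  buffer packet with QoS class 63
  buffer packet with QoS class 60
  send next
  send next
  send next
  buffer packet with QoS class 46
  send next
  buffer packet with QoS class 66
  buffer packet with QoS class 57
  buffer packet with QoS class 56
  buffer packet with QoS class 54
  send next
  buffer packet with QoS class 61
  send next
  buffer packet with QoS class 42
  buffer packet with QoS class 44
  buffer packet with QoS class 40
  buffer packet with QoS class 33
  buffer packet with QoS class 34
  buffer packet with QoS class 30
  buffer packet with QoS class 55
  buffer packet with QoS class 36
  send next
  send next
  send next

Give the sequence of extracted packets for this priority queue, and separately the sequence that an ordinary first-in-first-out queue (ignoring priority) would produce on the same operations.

insert 59 → {59}
insert 64 → {64, 59}
insert 49 → {64, 59, 49}
send next → 64; now {59, 49}
insert 63 → {63, 59, 49}
insert 60 → {63, 60, 59, 49}
send next → 63; now {60, 59, 49}
send next → 60; now {59, 49}
send next → 59; now {49}
insert 46 → {49, 46}
send next → 49; now {46}
insert 66 → {66, 46}
insert 57 → {66, 57, 46}
insert 56 → {66, 57, 56, 46}
insert 54 → {66, 57, 56, 54, 46}
send next → 66; now {57, 56, 54, 46}
insert 61 → {61, 57, 56, 54, 46}
send next → 61; now {57, 56, 54, 46}
insert 42 → {57, 56, 54, 46, 42}
insert 44 → {57, 56, 54, 46, 44, 42}
insert 40 → {57, 56, 54, 46, 44, 42, 40}
insert 33 → {57, 56, 54, 46, 44, 42, 40, 33}
insert 34 → {57, 56, 54, 46, 44, 42, 40, 34, 33}
insert 30 → {57, 56, 54, 46, 44, 42, 40, 34, 33, 30}
insert 55 → {57, 56, 55, 54, 46, 44, 42, 40, 34, 33, 30}
insert 36 → {57, 56, 55, 54, 46, 44, 42, 40, 36, 34, 33, 30}
send next → 57; now {56, 55, 54, 46, 44, 42, 40, 36, 34, 33, 30}
send next → 56; now {55, 54, 46, 44, 42, 40, 36, 34, 33, 30}
send next → 55; now {54, 46, 44, 42, 40, 36, 34, 33, 30}

priority queue: [64, 63, 60, 59, 49, 66, 61, 57, 56, 55]; FIFO queue: 59 → 64 → 49 → 63 → 60 → 46 → 66 → 57 → 56 → 54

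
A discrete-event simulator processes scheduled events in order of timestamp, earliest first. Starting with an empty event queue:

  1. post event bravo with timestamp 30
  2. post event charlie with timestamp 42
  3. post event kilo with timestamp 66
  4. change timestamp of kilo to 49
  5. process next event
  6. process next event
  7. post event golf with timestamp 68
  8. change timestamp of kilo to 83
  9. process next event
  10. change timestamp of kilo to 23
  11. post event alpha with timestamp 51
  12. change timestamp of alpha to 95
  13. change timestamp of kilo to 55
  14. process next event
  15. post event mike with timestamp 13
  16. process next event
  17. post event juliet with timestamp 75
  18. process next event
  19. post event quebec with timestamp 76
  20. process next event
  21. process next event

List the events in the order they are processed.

add bravo (timestamp 30) → {bravo:30}
add charlie (timestamp 42) → {bravo:30, charlie:42}
add kilo (timestamp 66) → {bravo:30, charlie:42, kilo:66}
update kilo to timestamp 49 → {bravo:30, charlie:42, kilo:49}
process next event → bravo; now {charlie:42, kilo:49}
process next event → charlie; now {kilo:49}
add golf (timestamp 68) → {kilo:49, golf:68}
update kilo to timestamp 83 → {golf:68, kilo:83}
process next event → golf; now {kilo:83}
update kilo to timestamp 23 → {kilo:23}
add alpha (timestamp 51) → {kilo:23, alpha:51}
update alpha to timestamp 95 → {kilo:23, alpha:95}
update kilo to timestamp 55 → {kilo:55, alpha:95}
process next event → kilo; now {alpha:95}
add mike (timestamp 13) → {mike:13, alpha:95}
process next event → mike; now {alpha:95}
add juliet (timestamp 75) → {juliet:75, alpha:95}
process next event → juliet; now {alpha:95}
add quebec (timestamp 76) → {quebec:76, alpha:95}
process next event → quebec; now {alpha:95}
process next event → alpha; now {}

[bravo, charlie, golf, kilo, mike, juliet, quebec, alpha]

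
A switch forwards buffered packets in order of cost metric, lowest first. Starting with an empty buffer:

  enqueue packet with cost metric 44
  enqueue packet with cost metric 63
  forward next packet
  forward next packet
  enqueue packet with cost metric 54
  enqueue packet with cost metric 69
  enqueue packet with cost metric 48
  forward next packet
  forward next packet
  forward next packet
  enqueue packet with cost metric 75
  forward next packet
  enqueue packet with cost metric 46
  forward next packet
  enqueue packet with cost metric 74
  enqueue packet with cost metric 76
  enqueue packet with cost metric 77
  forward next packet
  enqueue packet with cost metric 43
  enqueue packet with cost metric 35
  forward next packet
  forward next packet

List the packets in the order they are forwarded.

[44, 63, 48, 54, 69, 75, 46, 74, 35, 43]

insert 44 → {44}
insert 63 → {44, 63}
forward next packet → 44; now {63}
forward next packet → 63; now {}
insert 54 → {54}
insert 69 → {54, 69}
insert 48 → {48, 54, 69}
forward next packet → 48; now {54, 69}
forward next packet → 54; now {69}
forward next packet → 69; now {}
insert 75 → {75}
forward next packet → 75; now {}
insert 46 → {46}
forward next packet → 46; now {}
insert 74 → {74}
insert 76 → {74, 76}
insert 77 → {74, 76, 77}
forward next packet → 74; now {76, 77}
insert 43 → {43, 76, 77}
insert 35 → {35, 43, 76, 77}
forward next packet → 35; now {43, 76, 77}
forward next packet → 43; now {76, 77}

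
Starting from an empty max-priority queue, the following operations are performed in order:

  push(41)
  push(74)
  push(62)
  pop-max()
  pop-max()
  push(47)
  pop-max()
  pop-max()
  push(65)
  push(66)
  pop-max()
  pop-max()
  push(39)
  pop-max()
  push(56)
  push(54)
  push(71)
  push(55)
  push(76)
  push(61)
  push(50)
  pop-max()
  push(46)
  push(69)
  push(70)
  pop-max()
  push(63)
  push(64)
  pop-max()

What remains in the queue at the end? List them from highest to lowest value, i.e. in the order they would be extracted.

69, 64, 63, 61, 56, 55, 54, 50, 46

insert 41 → {41}
insert 74 → {74, 41}
insert 62 → {74, 62, 41}
pop-max → 74; now {62, 41}
pop-max → 62; now {41}
insert 47 → {47, 41}
pop-max → 47; now {41}
pop-max → 41; now {}
insert 65 → {65}
insert 66 → {66, 65}
pop-max → 66; now {65}
pop-max → 65; now {}
insert 39 → {39}
pop-max → 39; now {}
insert 56 → {56}
insert 54 → {56, 54}
insert 71 → {71, 56, 54}
insert 55 → {71, 56, 55, 54}
insert 76 → {76, 71, 56, 55, 54}
insert 61 → {76, 71, 61, 56, 55, 54}
insert 50 → {76, 71, 61, 56, 55, 54, 50}
pop-max → 76; now {71, 61, 56, 55, 54, 50}
insert 46 → {71, 61, 56, 55, 54, 50, 46}
insert 69 → {71, 69, 61, 56, 55, 54, 50, 46}
insert 70 → {71, 70, 69, 61, 56, 55, 54, 50, 46}
pop-max → 71; now {70, 69, 61, 56, 55, 54, 50, 46}
insert 63 → {70, 69, 63, 61, 56, 55, 54, 50, 46}
insert 64 → {70, 69, 64, 63, 61, 56, 55, 54, 50, 46}
pop-max → 70; now {69, 64, 63, 61, 56, 55, 54, 50, 46}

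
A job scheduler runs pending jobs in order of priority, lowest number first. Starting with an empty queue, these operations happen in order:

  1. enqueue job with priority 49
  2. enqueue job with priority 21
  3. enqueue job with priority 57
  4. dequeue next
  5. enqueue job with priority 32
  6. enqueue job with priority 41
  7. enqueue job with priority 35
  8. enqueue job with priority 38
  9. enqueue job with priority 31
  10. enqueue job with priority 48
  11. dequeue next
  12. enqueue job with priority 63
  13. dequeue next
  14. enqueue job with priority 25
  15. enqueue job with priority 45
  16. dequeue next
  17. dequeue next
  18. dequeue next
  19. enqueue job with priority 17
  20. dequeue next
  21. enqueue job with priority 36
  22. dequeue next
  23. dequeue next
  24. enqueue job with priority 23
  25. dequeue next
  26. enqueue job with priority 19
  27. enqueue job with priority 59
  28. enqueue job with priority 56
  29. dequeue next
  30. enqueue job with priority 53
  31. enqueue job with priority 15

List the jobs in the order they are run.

21 → 31 → 32 → 25 → 35 → 38 → 17 → 36 → 41 → 23 → 19

insert 49 → {49}
insert 21 → {21, 49}
insert 57 → {21, 49, 57}
dequeue next → 21; now {49, 57}
insert 32 → {32, 49, 57}
insert 41 → {32, 41, 49, 57}
insert 35 → {32, 35, 41, 49, 57}
insert 38 → {32, 35, 38, 41, 49, 57}
insert 31 → {31, 32, 35, 38, 41, 49, 57}
insert 48 → {31, 32, 35, 38, 41, 48, 49, 57}
dequeue next → 31; now {32, 35, 38, 41, 48, 49, 57}
insert 63 → {32, 35, 38, 41, 48, 49, 57, 63}
dequeue next → 32; now {35, 38, 41, 48, 49, 57, 63}
insert 25 → {25, 35, 38, 41, 48, 49, 57, 63}
insert 45 → {25, 35, 38, 41, 45, 48, 49, 57, 63}
dequeue next → 25; now {35, 38, 41, 45, 48, 49, 57, 63}
dequeue next → 35; now {38, 41, 45, 48, 49, 57, 63}
dequeue next → 38; now {41, 45, 48, 49, 57, 63}
insert 17 → {17, 41, 45, 48, 49, 57, 63}
dequeue next → 17; now {41, 45, 48, 49, 57, 63}
insert 36 → {36, 41, 45, 48, 49, 57, 63}
dequeue next → 36; now {41, 45, 48, 49, 57, 63}
dequeue next → 41; now {45, 48, 49, 57, 63}
insert 23 → {23, 45, 48, 49, 57, 63}
dequeue next → 23; now {45, 48, 49, 57, 63}
insert 19 → {19, 45, 48, 49, 57, 63}
insert 59 → {19, 45, 48, 49, 57, 59, 63}
insert 56 → {19, 45, 48, 49, 56, 57, 59, 63}
dequeue next → 19; now {45, 48, 49, 56, 57, 59, 63}
insert 53 → {45, 48, 49, 53, 56, 57, 59, 63}
insert 15 → {15, 45, 48, 49, 53, 56, 57, 59, 63}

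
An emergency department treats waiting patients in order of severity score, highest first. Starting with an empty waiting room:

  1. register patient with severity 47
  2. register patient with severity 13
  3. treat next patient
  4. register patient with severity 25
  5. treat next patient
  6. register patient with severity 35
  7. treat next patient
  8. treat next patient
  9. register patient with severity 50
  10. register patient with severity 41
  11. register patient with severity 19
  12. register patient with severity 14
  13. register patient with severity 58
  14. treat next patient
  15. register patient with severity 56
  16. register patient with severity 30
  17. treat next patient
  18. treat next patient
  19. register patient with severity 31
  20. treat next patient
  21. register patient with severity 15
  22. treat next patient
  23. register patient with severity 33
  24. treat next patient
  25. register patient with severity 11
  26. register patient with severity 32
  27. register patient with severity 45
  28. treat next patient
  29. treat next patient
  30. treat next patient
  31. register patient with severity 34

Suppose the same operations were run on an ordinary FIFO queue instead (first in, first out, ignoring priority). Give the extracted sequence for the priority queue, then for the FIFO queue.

insert 47 → {47}
insert 13 → {47, 13}
treat next patient → 47; now {13}
insert 25 → {25, 13}
treat next patient → 25; now {13}
insert 35 → {35, 13}
treat next patient → 35; now {13}
treat next patient → 13; now {}
insert 50 → {50}
insert 41 → {50, 41}
insert 19 → {50, 41, 19}
insert 14 → {50, 41, 19, 14}
insert 58 → {58, 50, 41, 19, 14}
treat next patient → 58; now {50, 41, 19, 14}
insert 56 → {56, 50, 41, 19, 14}
insert 30 → {56, 50, 41, 30, 19, 14}
treat next patient → 56; now {50, 41, 30, 19, 14}
treat next patient → 50; now {41, 30, 19, 14}
insert 31 → {41, 31, 30, 19, 14}
treat next patient → 41; now {31, 30, 19, 14}
insert 15 → {31, 30, 19, 15, 14}
treat next patient → 31; now {30, 19, 15, 14}
insert 33 → {33, 30, 19, 15, 14}
treat next patient → 33; now {30, 19, 15, 14}
insert 11 → {30, 19, 15, 14, 11}
insert 32 → {32, 30, 19, 15, 14, 11}
insert 45 → {45, 32, 30, 19, 15, 14, 11}
treat next patient → 45; now {32, 30, 19, 15, 14, 11}
treat next patient → 32; now {30, 19, 15, 14, 11}
treat next patient → 30; now {19, 15, 14, 11}
insert 34 → {34, 19, 15, 14, 11}

priority queue: 47, 25, 35, 13, 58, 56, 50, 41, 31, 33, 45, 32, 30; FIFO queue: [47, 13, 25, 35, 50, 41, 19, 14, 58, 56, 30, 31, 15]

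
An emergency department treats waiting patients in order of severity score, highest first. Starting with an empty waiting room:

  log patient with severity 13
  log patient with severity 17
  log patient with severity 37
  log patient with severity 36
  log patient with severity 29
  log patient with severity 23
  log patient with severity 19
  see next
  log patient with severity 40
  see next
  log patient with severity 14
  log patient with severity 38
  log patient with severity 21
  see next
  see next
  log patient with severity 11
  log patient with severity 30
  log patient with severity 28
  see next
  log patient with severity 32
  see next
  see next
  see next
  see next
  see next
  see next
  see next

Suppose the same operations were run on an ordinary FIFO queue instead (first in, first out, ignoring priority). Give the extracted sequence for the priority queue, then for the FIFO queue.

priority queue: 37, 40, 38, 36, 30, 32, 29, 28, 23, 21, 19, 17; FIFO queue: [13, 17, 37, 36, 29, 23, 19, 40, 14, 38, 21, 11]

insert 13 → {13}
insert 17 → {17, 13}
insert 37 → {37, 17, 13}
insert 36 → {37, 36, 17, 13}
insert 29 → {37, 36, 29, 17, 13}
insert 23 → {37, 36, 29, 23, 17, 13}
insert 19 → {37, 36, 29, 23, 19, 17, 13}
see next → 37; now {36, 29, 23, 19, 17, 13}
insert 40 → {40, 36, 29, 23, 19, 17, 13}
see next → 40; now {36, 29, 23, 19, 17, 13}
insert 14 → {36, 29, 23, 19, 17, 14, 13}
insert 38 → {38, 36, 29, 23, 19, 17, 14, 13}
insert 21 → {38, 36, 29, 23, 21, 19, 17, 14, 13}
see next → 38; now {36, 29, 23, 21, 19, 17, 14, 13}
see next → 36; now {29, 23, 21, 19, 17, 14, 13}
insert 11 → {29, 23, 21, 19, 17, 14, 13, 11}
insert 30 → {30, 29, 23, 21, 19, 17, 14, 13, 11}
insert 28 → {30, 29, 28, 23, 21, 19, 17, 14, 13, 11}
see next → 30; now {29, 28, 23, 21, 19, 17, 14, 13, 11}
insert 32 → {32, 29, 28, 23, 21, 19, 17, 14, 13, 11}
see next → 32; now {29, 28, 23, 21, 19, 17, 14, 13, 11}
see next → 29; now {28, 23, 21, 19, 17, 14, 13, 11}
see next → 28; now {23, 21, 19, 17, 14, 13, 11}
see next → 23; now {21, 19, 17, 14, 13, 11}
see next → 21; now {19, 17, 14, 13, 11}
see next → 19; now {17, 14, 13, 11}
see next → 17; now {14, 13, 11}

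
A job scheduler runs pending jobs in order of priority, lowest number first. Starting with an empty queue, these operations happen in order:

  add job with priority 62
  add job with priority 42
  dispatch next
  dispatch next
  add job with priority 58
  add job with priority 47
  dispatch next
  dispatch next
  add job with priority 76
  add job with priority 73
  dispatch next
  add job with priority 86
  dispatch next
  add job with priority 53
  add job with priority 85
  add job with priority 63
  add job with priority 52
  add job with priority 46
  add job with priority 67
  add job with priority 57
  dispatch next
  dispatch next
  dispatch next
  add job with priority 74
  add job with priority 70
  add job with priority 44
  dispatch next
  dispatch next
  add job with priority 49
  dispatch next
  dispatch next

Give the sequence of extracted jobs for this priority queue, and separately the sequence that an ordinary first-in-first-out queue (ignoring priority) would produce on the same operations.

priority queue: [42, 62, 47, 58, 73, 76, 46, 52, 53, 44, 57, 49, 63]; FIFO queue: 62 → 42 → 58 → 47 → 76 → 73 → 86 → 53 → 85 → 63 → 52 → 46 → 67

insert 62 → {62}
insert 42 → {42, 62}
dispatch next → 42; now {62}
dispatch next → 62; now {}
insert 58 → {58}
insert 47 → {47, 58}
dispatch next → 47; now {58}
dispatch next → 58; now {}
insert 76 → {76}
insert 73 → {73, 76}
dispatch next → 73; now {76}
insert 86 → {76, 86}
dispatch next → 76; now {86}
insert 53 → {53, 86}
insert 85 → {53, 85, 86}
insert 63 → {53, 63, 85, 86}
insert 52 → {52, 53, 63, 85, 86}
insert 46 → {46, 52, 53, 63, 85, 86}
insert 67 → {46, 52, 53, 63, 67, 85, 86}
insert 57 → {46, 52, 53, 57, 63, 67, 85, 86}
dispatch next → 46; now {52, 53, 57, 63, 67, 85, 86}
dispatch next → 52; now {53, 57, 63, 67, 85, 86}
dispatch next → 53; now {57, 63, 67, 85, 86}
insert 74 → {57, 63, 67, 74, 85, 86}
insert 70 → {57, 63, 67, 70, 74, 85, 86}
insert 44 → {44, 57, 63, 67, 70, 74, 85, 86}
dispatch next → 44; now {57, 63, 67, 70, 74, 85, 86}
dispatch next → 57; now {63, 67, 70, 74, 85, 86}
insert 49 → {49, 63, 67, 70, 74, 85, 86}
dispatch next → 49; now {63, 67, 70, 74, 85, 86}
dispatch next → 63; now {67, 70, 74, 85, 86}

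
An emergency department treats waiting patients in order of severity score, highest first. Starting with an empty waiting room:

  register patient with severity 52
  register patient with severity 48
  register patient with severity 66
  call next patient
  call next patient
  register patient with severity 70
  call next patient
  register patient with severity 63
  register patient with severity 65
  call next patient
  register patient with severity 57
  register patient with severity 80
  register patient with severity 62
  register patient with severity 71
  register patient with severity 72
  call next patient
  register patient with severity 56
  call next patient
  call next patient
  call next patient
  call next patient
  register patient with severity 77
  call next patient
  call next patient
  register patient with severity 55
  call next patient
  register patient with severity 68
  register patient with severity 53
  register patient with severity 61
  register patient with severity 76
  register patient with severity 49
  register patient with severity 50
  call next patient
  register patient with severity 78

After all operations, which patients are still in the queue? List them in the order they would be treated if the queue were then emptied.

insert 52 → {52}
insert 48 → {52, 48}
insert 66 → {66, 52, 48}
call next patient → 66; now {52, 48}
call next patient → 52; now {48}
insert 70 → {70, 48}
call next patient → 70; now {48}
insert 63 → {63, 48}
insert 65 → {65, 63, 48}
call next patient → 65; now {63, 48}
insert 57 → {63, 57, 48}
insert 80 → {80, 63, 57, 48}
insert 62 → {80, 63, 62, 57, 48}
insert 71 → {80, 71, 63, 62, 57, 48}
insert 72 → {80, 72, 71, 63, 62, 57, 48}
call next patient → 80; now {72, 71, 63, 62, 57, 48}
insert 56 → {72, 71, 63, 62, 57, 56, 48}
call next patient → 72; now {71, 63, 62, 57, 56, 48}
call next patient → 71; now {63, 62, 57, 56, 48}
call next patient → 63; now {62, 57, 56, 48}
call next patient → 62; now {57, 56, 48}
insert 77 → {77, 57, 56, 48}
call next patient → 77; now {57, 56, 48}
call next patient → 57; now {56, 48}
insert 55 → {56, 55, 48}
call next patient → 56; now {55, 48}
insert 68 → {68, 55, 48}
insert 53 → {68, 55, 53, 48}
insert 61 → {68, 61, 55, 53, 48}
insert 76 → {76, 68, 61, 55, 53, 48}
insert 49 → {76, 68, 61, 55, 53, 49, 48}
insert 50 → {76, 68, 61, 55, 53, 50, 49, 48}
call next patient → 76; now {68, 61, 55, 53, 50, 49, 48}
insert 78 → {78, 68, 61, 55, 53, 50, 49, 48}

[78, 68, 61, 55, 53, 50, 49, 48]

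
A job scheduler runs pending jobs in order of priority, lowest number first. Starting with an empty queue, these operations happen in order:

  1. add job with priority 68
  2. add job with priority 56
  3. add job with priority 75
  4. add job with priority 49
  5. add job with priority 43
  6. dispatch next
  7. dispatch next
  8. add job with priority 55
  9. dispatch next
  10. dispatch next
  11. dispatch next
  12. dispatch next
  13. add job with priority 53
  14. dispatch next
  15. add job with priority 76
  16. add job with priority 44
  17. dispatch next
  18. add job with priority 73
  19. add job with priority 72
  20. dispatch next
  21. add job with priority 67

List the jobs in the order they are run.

insert 68 → {68}
insert 56 → {56, 68}
insert 75 → {56, 68, 75}
insert 49 → {49, 56, 68, 75}
insert 43 → {43, 49, 56, 68, 75}
dispatch next → 43; now {49, 56, 68, 75}
dispatch next → 49; now {56, 68, 75}
insert 55 → {55, 56, 68, 75}
dispatch next → 55; now {56, 68, 75}
dispatch next → 56; now {68, 75}
dispatch next → 68; now {75}
dispatch next → 75; now {}
insert 53 → {53}
dispatch next → 53; now {}
insert 76 → {76}
insert 44 → {44, 76}
dispatch next → 44; now {76}
insert 73 → {73, 76}
insert 72 → {72, 73, 76}
dispatch next → 72; now {73, 76}
insert 67 → {67, 73, 76}

43, 49, 55, 56, 68, 75, 53, 44, 72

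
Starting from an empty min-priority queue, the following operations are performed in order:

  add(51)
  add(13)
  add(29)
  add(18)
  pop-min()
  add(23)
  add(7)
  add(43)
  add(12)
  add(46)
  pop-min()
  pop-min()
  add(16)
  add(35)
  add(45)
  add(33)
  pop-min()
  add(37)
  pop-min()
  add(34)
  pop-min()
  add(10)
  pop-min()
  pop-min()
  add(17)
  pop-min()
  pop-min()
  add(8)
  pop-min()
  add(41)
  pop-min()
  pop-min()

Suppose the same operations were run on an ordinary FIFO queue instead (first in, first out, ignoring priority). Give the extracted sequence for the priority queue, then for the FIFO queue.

insert 51 → {51}
insert 13 → {13, 51}
insert 29 → {13, 29, 51}
insert 18 → {13, 18, 29, 51}
pop-min → 13; now {18, 29, 51}
insert 23 → {18, 23, 29, 51}
insert 7 → {7, 18, 23, 29, 51}
insert 43 → {7, 18, 23, 29, 43, 51}
insert 12 → {7, 12, 18, 23, 29, 43, 51}
insert 46 → {7, 12, 18, 23, 29, 43, 46, 51}
pop-min → 7; now {12, 18, 23, 29, 43, 46, 51}
pop-min → 12; now {18, 23, 29, 43, 46, 51}
insert 16 → {16, 18, 23, 29, 43, 46, 51}
insert 35 → {16, 18, 23, 29, 35, 43, 46, 51}
insert 45 → {16, 18, 23, 29, 35, 43, 45, 46, 51}
insert 33 → {16, 18, 23, 29, 33, 35, 43, 45, 46, 51}
pop-min → 16; now {18, 23, 29, 33, 35, 43, 45, 46, 51}
insert 37 → {18, 23, 29, 33, 35, 37, 43, 45, 46, 51}
pop-min → 18; now {23, 29, 33, 35, 37, 43, 45, 46, 51}
insert 34 → {23, 29, 33, 34, 35, 37, 43, 45, 46, 51}
pop-min → 23; now {29, 33, 34, 35, 37, 43, 45, 46, 51}
insert 10 → {10, 29, 33, 34, 35, 37, 43, 45, 46, 51}
pop-min → 10; now {29, 33, 34, 35, 37, 43, 45, 46, 51}
pop-min → 29; now {33, 34, 35, 37, 43, 45, 46, 51}
insert 17 → {17, 33, 34, 35, 37, 43, 45, 46, 51}
pop-min → 17; now {33, 34, 35, 37, 43, 45, 46, 51}
pop-min → 33; now {34, 35, 37, 43, 45, 46, 51}
insert 8 → {8, 34, 35, 37, 43, 45, 46, 51}
pop-min → 8; now {34, 35, 37, 43, 45, 46, 51}
insert 41 → {34, 35, 37, 41, 43, 45, 46, 51}
pop-min → 34; now {35, 37, 41, 43, 45, 46, 51}
pop-min → 35; now {37, 41, 43, 45, 46, 51}

priority queue: 13, 7, 12, 16, 18, 23, 10, 29, 17, 33, 8, 34, 35; FIFO queue: 51, 13, 29, 18, 23, 7, 43, 12, 46, 16, 35, 45, 33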